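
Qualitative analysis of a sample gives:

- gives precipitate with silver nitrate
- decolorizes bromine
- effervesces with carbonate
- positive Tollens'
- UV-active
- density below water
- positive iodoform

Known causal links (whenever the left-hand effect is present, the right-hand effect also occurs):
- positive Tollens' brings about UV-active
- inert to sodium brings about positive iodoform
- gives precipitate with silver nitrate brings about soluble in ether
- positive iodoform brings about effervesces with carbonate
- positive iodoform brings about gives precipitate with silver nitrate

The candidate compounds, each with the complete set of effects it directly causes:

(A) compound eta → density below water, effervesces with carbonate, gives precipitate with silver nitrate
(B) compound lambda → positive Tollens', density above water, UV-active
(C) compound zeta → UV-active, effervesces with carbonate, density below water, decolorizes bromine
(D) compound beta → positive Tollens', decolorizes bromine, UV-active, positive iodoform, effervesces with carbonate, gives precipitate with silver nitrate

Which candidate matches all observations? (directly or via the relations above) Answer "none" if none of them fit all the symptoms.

none

Per-candidate check:
(A) compound eta — gives precipitate with silver nitrate ✓; decolorizes bromine ✗; effervesces with carbonate ✓; positive Tollens' ✗; UV-active ✗; density below water ✓; positive iodoform ✗
(B) compound lambda — gives precipitate with silver nitrate ✗; decolorizes bromine ✗; effervesces with carbonate ✗; positive Tollens' ✓; UV-active ✓; density below water ✗; positive iodoform ✗
(C) compound zeta — gives precipitate with silver nitrate ✗; decolorizes bromine ✓; effervesces with carbonate ✓; positive Tollens' ✗; UV-active ✓; density below water ✓; positive iodoform ✗
(D) compound beta — gives precipitate with silver nitrate ✓; decolorizes bromine ✓; effervesces with carbonate ✓; positive Tollens' ✓; UV-active ✓; density below water ✗; positive iodoform ✓
Every candidate fails on at least one observation.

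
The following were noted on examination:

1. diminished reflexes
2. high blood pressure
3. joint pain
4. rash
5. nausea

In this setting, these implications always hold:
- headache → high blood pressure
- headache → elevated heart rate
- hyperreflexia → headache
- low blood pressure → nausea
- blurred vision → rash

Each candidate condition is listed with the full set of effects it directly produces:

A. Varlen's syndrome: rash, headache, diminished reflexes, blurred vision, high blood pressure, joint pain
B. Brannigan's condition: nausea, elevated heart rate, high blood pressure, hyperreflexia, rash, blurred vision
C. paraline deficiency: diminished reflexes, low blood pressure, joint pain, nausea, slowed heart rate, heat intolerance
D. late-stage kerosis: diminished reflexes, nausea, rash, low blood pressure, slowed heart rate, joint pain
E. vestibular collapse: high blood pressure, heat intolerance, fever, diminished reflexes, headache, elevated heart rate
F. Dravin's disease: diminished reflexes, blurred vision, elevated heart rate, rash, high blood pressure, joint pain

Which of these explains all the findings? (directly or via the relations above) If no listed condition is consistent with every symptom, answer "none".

For each candidate, compare predicted effects to what was observed:
(A) Varlen's syndrome — does not account for nausea
(B) Brannigan's condition — diminished reflexes miss; high blood pressure match; joint pain miss; rash match; nausea match
(C) paraline deficiency — fails on high blood pressure, rash (predicts low blood pressure, not high blood pressure)
(D) late-stage kerosis — fails on high blood pressure (predicts low blood pressure, not high blood pressure)
(E) vestibular collapse — diminished reflexes match; high blood pressure match; joint pain miss; rash miss; nausea miss
(F) Dravin's disease — diminished reflexes match; high blood pressure match; joint pain match; rash match; nausea miss
No candidate is consistent with all observations.

none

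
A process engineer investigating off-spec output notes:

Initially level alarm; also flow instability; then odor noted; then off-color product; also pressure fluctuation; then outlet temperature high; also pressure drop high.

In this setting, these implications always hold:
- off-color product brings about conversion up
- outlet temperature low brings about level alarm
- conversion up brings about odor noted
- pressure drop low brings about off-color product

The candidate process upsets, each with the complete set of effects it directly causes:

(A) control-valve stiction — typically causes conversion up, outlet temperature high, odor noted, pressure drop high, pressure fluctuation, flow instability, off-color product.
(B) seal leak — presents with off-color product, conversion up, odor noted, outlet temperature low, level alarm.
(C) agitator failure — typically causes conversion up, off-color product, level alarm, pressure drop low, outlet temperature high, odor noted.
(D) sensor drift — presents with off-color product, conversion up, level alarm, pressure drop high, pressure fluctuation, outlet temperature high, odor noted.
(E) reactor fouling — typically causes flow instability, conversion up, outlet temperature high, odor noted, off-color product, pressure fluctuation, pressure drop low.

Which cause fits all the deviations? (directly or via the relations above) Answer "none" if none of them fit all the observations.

Checking each candidate against the observations:
(A) control-valve stiction — does not account for level alarm
(B) seal leak — level alarm match; flow instability miss; odor noted match; off-color product match; pressure fluctuation miss; outlet temperature high miss; pressure drop high miss
(C) agitator failure — level alarm match; flow instability miss; odor noted match; off-color product match; pressure fluctuation miss; outlet temperature high match; pressure drop high miss
(D) sensor drift — does not account for flow instability
(E) reactor fouling — level alarm miss; flow instability match; odor noted match; off-color product match; pressure fluctuation match; outlet temperature high match; pressure drop high miss
Every candidate fails on at least one observation.

none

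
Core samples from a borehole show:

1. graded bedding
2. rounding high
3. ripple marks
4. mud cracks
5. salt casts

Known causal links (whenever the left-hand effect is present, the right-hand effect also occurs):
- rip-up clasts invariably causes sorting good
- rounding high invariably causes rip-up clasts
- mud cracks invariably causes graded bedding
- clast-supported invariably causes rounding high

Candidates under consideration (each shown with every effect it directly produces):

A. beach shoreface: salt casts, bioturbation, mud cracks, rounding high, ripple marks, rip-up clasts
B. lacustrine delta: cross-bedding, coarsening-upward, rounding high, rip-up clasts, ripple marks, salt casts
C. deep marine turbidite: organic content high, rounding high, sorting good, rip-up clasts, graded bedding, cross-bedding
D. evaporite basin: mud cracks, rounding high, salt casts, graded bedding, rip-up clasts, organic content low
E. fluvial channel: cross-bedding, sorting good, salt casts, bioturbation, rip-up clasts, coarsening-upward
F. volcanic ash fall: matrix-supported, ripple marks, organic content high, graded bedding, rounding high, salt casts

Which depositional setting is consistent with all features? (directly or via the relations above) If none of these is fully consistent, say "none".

Checking each candidate against the observations:
(A) beach shoreface — accounts for every observation (graded bedding through mud cracks → graded bedding)
(B) lacustrine delta — graded bedding miss; rounding high match; ripple marks match; mud cracks miss; salt casts match
(C) deep marine turbidite — graded bedding match; rounding high match; ripple marks miss; mud cracks miss; salt casts miss
(D) evaporite basin — does not account for ripple marks
(E) fluvial channel — graded bedding miss; rounding high miss; ripple marks miss; mud cracks miss; salt casts match
(F) volcanic ash fall — graded bedding match; rounding high match; ripple marks match; mud cracks miss; salt casts match
(A) is the only candidate with no mismatches.

A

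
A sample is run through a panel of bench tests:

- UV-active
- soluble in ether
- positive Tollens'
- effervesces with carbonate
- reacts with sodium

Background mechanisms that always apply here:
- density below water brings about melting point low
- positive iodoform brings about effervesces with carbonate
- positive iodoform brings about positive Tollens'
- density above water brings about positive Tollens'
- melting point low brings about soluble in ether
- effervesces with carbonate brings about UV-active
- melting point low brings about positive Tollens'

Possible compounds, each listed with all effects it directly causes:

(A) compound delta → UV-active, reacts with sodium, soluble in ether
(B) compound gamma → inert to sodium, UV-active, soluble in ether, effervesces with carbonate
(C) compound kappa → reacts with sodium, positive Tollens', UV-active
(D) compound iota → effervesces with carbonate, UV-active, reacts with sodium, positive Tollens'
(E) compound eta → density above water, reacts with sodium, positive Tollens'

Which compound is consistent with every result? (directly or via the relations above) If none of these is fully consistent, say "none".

none

Checking each candidate against the observations:
(A) compound delta — UV-active +; soluble in ether +; positive Tollens' -; effervesces with carbonate -; reacts with sodium +
(B) compound gamma — fails on positive Tollens', reacts with sodium (predicts inert to sodium, not reacts with sodium)
(C) compound kappa — UV-active +; soluble in ether -; positive Tollens' +; effervesces with carbonate -; reacts with sodium +
(D) compound iota — UV-active +; soluble in ether -; positive Tollens' +; effervesces with carbonate +; reacts with sodium +
(E) compound eta — UV-active -; soluble in ether -; positive Tollens' +; effervesces with carbonate -; reacts with sodium +
Every candidate fails on at least one observation.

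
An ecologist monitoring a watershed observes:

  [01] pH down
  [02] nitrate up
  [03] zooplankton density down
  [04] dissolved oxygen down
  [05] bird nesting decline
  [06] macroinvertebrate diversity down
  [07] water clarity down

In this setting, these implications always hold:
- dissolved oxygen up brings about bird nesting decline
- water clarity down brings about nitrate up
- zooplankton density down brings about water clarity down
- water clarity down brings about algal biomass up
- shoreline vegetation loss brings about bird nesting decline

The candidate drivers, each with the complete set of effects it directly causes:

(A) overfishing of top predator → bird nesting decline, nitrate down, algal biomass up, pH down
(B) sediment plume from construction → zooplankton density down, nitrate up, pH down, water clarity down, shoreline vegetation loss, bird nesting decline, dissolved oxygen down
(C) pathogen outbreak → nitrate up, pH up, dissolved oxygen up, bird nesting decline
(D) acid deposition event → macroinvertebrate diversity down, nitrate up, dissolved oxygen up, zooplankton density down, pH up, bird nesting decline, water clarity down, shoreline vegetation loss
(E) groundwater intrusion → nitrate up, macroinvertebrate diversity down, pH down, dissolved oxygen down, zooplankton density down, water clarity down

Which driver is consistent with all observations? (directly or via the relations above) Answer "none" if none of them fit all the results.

For each candidate, compare predicted effects to what was observed:
(A) overfishing of top predator — fails on nitrate up, zooplankton density down, dissolved oxygen down, macroinvertebrate diversity down, water clarity down (predicts nitrate down, not nitrate up)
(B) sediment plume from construction — does not account for macroinvertebrate diversity down
(C) pathogen outbreak — pH down NO; nitrate up yes; zooplankton density down NO; dissolved oxygen down NO; bird nesting decline yes; macroinvertebrate diversity down NO; water clarity down NO
(D) acid deposition event — pH down NO; nitrate up yes; zooplankton density down yes; dissolved oxygen down NO; bird nesting decline yes; macroinvertebrate diversity down yes; water clarity down yes
(E) groundwater intrusion — does not account for bird nesting decline
None of the listed candidates fits everything.

none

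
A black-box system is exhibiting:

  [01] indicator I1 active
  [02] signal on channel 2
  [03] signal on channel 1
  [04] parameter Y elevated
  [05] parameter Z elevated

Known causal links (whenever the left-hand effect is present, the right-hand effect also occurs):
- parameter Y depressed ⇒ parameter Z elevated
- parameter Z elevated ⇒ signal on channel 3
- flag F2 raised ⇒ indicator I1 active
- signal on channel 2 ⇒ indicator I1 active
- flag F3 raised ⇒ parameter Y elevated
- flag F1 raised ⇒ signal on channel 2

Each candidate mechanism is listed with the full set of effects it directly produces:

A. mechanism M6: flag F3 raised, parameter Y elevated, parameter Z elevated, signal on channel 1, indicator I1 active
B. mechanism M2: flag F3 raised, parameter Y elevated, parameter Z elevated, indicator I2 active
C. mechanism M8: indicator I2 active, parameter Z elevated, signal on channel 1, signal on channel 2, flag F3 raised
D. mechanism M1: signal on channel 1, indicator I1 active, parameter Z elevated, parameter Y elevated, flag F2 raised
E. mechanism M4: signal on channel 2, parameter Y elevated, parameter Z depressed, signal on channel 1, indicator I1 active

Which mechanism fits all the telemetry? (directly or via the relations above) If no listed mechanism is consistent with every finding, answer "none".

Checking each candidate against the observations:
(A) mechanism M6 — does not account for signal on channel 2
(B) mechanism M2 — indicator I1 active NO; signal on channel 2 NO; signal on channel 1 NO; parameter Y elevated yes; parameter Z elevated yes
(C) mechanism M8 — indicator I1 active yes (by signal on channel 2 → indicator I1 active); signal on channel 2 yes; signal on channel 1 yes; parameter Y elevated yes (by flag F3 raised → parameter Y elevated); parameter Z elevated yes
(D) mechanism M1 — indicator I1 active yes; signal on channel 2 NO; signal on channel 1 yes; parameter Y elevated yes; parameter Z elevated yes
(E) mechanism M4 — indicator I1 active yes; signal on channel 2 yes; signal on channel 1 yes; parameter Y elevated yes; parameter Z elevated NO
(C) alone accounts for all the evidence.

C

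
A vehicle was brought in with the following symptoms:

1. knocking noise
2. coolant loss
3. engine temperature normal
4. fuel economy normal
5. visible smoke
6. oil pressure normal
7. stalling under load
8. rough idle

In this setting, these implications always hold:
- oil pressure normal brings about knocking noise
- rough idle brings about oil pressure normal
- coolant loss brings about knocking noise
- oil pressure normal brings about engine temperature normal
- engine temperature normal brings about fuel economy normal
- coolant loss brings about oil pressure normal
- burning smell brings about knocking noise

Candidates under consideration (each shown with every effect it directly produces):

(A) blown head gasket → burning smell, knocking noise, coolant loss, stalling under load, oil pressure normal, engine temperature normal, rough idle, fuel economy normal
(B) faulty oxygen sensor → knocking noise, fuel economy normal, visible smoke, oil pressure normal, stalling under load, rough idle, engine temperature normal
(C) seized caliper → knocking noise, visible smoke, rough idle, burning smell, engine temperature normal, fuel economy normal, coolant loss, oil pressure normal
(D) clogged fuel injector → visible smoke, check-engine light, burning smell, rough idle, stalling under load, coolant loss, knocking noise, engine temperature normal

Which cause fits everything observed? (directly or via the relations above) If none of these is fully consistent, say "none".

D

Per-candidate check:
(A) blown head gasket — knocking noise yes; coolant loss yes; engine temperature normal yes; fuel economy normal yes; visible smoke NO; oil pressure normal yes; stalling under load yes; rough idle yes
(B) faulty oxygen sensor — knocking noise yes; coolant loss NO; engine temperature normal yes; fuel economy normal yes; visible smoke yes; oil pressure normal yes; stalling under load yes; rough idle yes
(C) seized caliper — knocking noise yes; coolant loss yes; engine temperature normal yes; fuel economy normal yes; visible smoke yes; oil pressure normal yes; stalling under load NO; rough idle yes
(D) clogged fuel injector — accounts for every observation (fuel economy normal by engine temperature normal → fuel economy normal)
Only (D) is consistent with every observation.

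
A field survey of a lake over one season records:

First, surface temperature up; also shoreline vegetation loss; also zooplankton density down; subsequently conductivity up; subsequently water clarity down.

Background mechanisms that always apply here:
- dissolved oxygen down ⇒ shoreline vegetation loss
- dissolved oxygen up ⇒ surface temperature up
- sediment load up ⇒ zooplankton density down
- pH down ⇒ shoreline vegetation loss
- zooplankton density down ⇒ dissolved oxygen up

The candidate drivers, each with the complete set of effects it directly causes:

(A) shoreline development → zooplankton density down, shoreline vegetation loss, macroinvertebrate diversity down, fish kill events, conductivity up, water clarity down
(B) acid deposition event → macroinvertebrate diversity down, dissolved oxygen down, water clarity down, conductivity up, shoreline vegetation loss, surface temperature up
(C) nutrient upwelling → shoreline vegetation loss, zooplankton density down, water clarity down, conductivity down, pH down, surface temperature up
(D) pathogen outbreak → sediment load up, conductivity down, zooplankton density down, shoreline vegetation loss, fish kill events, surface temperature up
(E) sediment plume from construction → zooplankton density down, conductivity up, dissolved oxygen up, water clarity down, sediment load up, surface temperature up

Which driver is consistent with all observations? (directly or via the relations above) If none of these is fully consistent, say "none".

Checking each candidate against the observations:
(A) shoreline development — surface temperature up yes (by zooplankton density down → dissolved oxygen up → surface temperature up); shoreline vegetation loss yes; zooplankton density down yes; conductivity up yes; water clarity down yes
(B) acid deposition event — surface temperature up yes; shoreline vegetation loss yes; zooplankton density down NO; conductivity up yes; water clarity down yes
(C) nutrient upwelling — fails on conductivity up (predicts conductivity down, not conductivity up)
(D) pathogen outbreak — surface temperature up yes; shoreline vegetation loss yes; zooplankton density down yes; conductivity up NO; water clarity down NO
(E) sediment plume from construction — does not account for shoreline vegetation loss
(A) alone accounts for all the evidence.

A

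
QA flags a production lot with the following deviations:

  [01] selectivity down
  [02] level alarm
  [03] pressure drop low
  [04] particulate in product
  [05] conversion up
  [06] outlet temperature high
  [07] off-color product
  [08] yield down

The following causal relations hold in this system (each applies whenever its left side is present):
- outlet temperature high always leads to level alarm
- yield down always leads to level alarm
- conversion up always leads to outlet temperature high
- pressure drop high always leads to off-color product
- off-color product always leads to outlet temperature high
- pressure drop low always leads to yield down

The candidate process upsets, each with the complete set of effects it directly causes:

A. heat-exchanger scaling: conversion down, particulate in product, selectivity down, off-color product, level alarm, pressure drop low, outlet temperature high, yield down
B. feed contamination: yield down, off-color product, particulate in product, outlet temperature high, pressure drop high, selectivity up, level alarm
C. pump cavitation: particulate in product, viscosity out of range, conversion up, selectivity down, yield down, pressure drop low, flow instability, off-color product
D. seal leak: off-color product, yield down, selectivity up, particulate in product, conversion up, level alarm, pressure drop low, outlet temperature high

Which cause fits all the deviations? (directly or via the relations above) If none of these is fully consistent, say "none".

C

Per-candidate check:
(A) heat-exchanger scaling — fails on conversion up (predicts conversion down, not conversion up)
(B) feed contamination — selectivity down miss; level alarm match; pressure drop low miss; particulate in product match; conversion up miss; outlet temperature high match; off-color product match; yield down match
(C) pump cavitation — accounts for every observation (level alarm by yield down → level alarm)
(D) seal leak — selectivity down miss; level alarm match; pressure drop low match; particulate in product match; conversion up match; outlet temperature high match; off-color product match; yield down match
(C) alone accounts for all the evidence.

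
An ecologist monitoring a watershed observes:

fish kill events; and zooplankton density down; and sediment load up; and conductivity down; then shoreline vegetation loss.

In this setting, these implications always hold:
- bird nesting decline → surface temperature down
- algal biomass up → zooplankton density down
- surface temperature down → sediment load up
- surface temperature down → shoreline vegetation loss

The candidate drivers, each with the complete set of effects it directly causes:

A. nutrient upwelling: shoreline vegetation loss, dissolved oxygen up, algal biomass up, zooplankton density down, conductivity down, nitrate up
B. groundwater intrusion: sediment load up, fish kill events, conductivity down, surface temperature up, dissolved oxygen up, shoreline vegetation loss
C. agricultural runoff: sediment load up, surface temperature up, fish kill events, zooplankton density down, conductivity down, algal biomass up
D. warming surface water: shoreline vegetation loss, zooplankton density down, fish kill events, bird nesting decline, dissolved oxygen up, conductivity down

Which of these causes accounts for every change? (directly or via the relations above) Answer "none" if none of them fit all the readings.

D

For each candidate, compare predicted effects to what was observed:
(A) nutrient upwelling — does not account for fish kill events, sediment load up
(B) groundwater intrusion — does not account for zooplankton density down
(C) agricultural runoff — fish kill events ✓; zooplankton density down ✓; sediment load up ✓; conductivity down ✓; shoreline vegetation loss ✗
(D) warming surface water — accounts for every observation (sediment load up by bird nesting decline → surface temperature down → sediment load up)
Only (D) is consistent with every observation.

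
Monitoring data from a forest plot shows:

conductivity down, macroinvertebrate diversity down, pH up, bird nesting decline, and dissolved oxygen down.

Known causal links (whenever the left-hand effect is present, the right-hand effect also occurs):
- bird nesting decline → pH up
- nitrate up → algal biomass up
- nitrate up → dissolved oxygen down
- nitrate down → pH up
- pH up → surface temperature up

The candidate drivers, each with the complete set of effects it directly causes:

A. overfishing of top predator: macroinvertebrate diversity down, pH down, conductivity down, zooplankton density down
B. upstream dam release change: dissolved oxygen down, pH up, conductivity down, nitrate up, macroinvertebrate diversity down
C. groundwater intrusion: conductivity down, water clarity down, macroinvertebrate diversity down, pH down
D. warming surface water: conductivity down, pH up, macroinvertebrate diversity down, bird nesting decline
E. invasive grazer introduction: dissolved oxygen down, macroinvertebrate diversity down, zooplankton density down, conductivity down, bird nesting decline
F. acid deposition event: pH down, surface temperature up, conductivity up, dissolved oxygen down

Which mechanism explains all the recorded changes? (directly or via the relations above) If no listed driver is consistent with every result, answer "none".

Checking each candidate against the observations:
(A) overfishing of top predator — conductivity down match; macroinvertebrate diversity down match; pH up miss; bird nesting decline miss; dissolved oxygen down miss
(B) upstream dam release change — conductivity down match; macroinvertebrate diversity down match; pH up match; bird nesting decline miss; dissolved oxygen down match
(C) groundwater intrusion — conductivity down match; macroinvertebrate diversity down match; pH up miss; bird nesting decline miss; dissolved oxygen down miss
(D) warming surface water — conductivity down match; macroinvertebrate diversity down match; pH up match; bird nesting decline match; dissolved oxygen down miss
(E) invasive grazer introduction — conductivity down match; macroinvertebrate diversity down match; pH up match (through bird nesting decline → pH up); bird nesting decline match; dissolved oxygen down match
(F) acid deposition event — conductivity down miss; macroinvertebrate diversity down miss; pH up miss; bird nesting decline miss; dissolved oxygen down match
(E) is the only candidate with no mismatches.

E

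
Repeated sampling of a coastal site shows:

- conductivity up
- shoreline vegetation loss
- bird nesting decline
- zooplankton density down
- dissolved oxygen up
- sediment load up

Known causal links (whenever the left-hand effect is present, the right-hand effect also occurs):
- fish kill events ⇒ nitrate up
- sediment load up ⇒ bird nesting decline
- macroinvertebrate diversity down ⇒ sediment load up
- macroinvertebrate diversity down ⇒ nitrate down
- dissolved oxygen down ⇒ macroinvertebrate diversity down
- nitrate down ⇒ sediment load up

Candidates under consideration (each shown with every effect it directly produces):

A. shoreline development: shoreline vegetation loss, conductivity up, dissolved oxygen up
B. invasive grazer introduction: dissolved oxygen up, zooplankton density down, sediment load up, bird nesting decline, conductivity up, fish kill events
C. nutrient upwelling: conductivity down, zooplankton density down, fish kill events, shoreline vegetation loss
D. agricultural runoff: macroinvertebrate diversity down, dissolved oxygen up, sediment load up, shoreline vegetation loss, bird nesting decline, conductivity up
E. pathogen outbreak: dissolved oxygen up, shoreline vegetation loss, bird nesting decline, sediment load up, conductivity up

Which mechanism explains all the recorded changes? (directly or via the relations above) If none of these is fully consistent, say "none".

none

Per-candidate check:
(A) shoreline development — does not account for bird nesting decline, zooplankton density down, sediment load up
(B) invasive grazer introduction — conductivity up ✓; shoreline vegetation loss ✗; bird nesting decline ✓; zooplankton density down ✓; dissolved oxygen up ✓; sediment load up ✓
(C) nutrient upwelling — fails on conductivity up, bird nesting decline, dissolved oxygen up, sediment load up (predicts conductivity down, not conductivity up)
(D) agricultural runoff — does not account for zooplankton density down
(E) pathogen outbreak — conductivity up ✓; shoreline vegetation loss ✓; bird nesting decline ✓; zooplankton density down ✗; dissolved oxygen up ✓; sediment load up ✓
None of the listed candidates fits everything.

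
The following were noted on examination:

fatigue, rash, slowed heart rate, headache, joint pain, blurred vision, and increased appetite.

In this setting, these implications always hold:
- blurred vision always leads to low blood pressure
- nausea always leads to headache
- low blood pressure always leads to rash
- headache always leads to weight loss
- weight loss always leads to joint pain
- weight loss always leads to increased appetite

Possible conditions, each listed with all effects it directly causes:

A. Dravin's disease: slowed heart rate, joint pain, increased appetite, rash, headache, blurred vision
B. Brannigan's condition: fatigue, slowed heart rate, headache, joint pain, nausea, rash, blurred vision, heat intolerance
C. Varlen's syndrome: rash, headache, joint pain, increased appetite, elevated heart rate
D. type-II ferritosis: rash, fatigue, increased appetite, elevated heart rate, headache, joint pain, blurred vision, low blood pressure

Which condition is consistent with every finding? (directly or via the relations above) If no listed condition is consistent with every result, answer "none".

B

Checking each candidate against the observations:
(A) Dravin's disease — does not account for fatigue
(B) Brannigan's condition — fatigue match; rash match; slowed heart rate match; headache match; joint pain match; blurred vision match; increased appetite match (via headache → weight loss → increased appetite)
(C) Varlen's syndrome — fatigue miss; rash match; slowed heart rate miss; headache match; joint pain match; blurred vision miss; increased appetite match
(D) type-II ferritosis — fails on slowed heart rate (predicts elevated heart rate, not slowed heart rate)
Only (B) is consistent with every observation.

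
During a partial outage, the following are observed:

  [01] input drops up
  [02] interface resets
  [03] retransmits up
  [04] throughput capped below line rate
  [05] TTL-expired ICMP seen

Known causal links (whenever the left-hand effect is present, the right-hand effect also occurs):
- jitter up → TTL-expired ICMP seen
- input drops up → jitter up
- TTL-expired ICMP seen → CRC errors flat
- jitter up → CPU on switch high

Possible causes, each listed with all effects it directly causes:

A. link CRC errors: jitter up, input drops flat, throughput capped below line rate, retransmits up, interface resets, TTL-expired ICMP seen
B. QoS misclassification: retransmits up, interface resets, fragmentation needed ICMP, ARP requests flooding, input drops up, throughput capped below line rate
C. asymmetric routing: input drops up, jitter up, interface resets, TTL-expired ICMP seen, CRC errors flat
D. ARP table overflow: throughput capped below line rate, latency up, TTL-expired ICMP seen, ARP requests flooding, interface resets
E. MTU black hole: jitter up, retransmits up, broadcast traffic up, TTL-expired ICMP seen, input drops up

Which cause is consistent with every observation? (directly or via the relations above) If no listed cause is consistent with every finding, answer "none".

B

Checking each candidate against the observations:
(A) link CRC errors — input drops up NO; interface resets yes; retransmits up yes; throughput capped below line rate yes; TTL-expired ICMP seen yes
(B) QoS misclassification — input drops up yes; interface resets yes; retransmits up yes; throughput capped below line rate yes; TTL-expired ICMP seen yes (by input drops up → jitter up → TTL-expired ICMP seen)
(C) asymmetric routing — does not account for retransmits up, throughput capped below line rate
(D) ARP table overflow — input drops up NO; interface resets yes; retransmits up NO; throughput capped below line rate yes; TTL-expired ICMP seen yes
(E) MTU black hole — does not account for interface resets, throughput capped below line rate
(B) is the only candidate with no mismatches.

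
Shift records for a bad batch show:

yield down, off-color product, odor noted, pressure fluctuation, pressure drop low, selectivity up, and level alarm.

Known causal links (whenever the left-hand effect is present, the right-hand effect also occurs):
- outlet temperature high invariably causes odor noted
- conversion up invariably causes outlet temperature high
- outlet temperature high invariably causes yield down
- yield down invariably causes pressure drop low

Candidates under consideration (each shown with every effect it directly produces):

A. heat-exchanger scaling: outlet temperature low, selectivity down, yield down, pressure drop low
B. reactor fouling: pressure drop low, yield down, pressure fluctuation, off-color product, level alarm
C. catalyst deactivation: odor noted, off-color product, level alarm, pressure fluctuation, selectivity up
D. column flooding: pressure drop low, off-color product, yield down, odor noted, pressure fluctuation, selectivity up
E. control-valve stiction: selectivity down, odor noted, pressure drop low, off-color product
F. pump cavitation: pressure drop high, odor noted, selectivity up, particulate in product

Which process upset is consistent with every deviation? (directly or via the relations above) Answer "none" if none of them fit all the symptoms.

none

Per-candidate check:
(A) heat-exchanger scaling — yield down ✓; off-color product ✗; odor noted ✗; pressure fluctuation ✗; pressure drop low ✓; selectivity up ✗; level alarm ✗
(B) reactor fouling — yield down ✓; off-color product ✓; odor noted ✗; pressure fluctuation ✓; pressure drop low ✓; selectivity up ✗; level alarm ✓
(C) catalyst deactivation — yield down ✗; off-color product ✓; odor noted ✓; pressure fluctuation ✓; pressure drop low ✗; selectivity up ✓; level alarm ✓
(D) column flooding — does not account for level alarm
(E) control-valve stiction — fails on yield down, pressure fluctuation, selectivity up, level alarm (predicts selectivity down, not selectivity up)
(F) pump cavitation — yield down ✗; off-color product ✗; odor noted ✓; pressure fluctuation ✗; pressure drop low ✗; selectivity up ✓; level alarm ✗
None of the listed candidates fits everything.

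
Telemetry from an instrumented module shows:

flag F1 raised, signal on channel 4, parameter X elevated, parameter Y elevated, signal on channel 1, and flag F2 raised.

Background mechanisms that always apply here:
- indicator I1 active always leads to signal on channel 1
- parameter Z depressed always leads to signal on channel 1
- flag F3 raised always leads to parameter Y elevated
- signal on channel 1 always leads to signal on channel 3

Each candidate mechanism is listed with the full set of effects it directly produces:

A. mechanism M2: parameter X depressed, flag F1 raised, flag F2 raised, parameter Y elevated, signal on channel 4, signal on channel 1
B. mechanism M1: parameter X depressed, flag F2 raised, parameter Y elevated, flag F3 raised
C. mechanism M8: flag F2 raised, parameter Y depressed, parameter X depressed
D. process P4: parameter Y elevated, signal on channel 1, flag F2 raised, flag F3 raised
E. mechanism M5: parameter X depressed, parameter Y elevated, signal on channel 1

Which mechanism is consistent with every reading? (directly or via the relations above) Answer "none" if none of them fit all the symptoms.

none

Per-candidate check:
(A) mechanism M2 — fails on parameter X elevated (predicts parameter X depressed, not parameter X elevated)
(B) mechanism M1 — flag F1 raised NO; signal on channel 4 NO; parameter X elevated NO; parameter Y elevated yes; signal on channel 1 NO; flag F2 raised yes
(C) mechanism M8 — fails on flag F1 raised, signal on channel 4, parameter X elevated, parameter Y elevated, signal on channel 1 (predicts parameter X depressed, not parameter X elevated; predicts parameter Y depressed, not parameter Y elevated)
(D) process P4 — does not account for flag F1 raised, signal on channel 4, parameter X elevated
(E) mechanism M5 — fails on flag F1 raised, signal on channel 4, parameter X elevated, flag F2 raised (predicts parameter X depressed, not parameter X elevated)
No candidate is consistent with all observations.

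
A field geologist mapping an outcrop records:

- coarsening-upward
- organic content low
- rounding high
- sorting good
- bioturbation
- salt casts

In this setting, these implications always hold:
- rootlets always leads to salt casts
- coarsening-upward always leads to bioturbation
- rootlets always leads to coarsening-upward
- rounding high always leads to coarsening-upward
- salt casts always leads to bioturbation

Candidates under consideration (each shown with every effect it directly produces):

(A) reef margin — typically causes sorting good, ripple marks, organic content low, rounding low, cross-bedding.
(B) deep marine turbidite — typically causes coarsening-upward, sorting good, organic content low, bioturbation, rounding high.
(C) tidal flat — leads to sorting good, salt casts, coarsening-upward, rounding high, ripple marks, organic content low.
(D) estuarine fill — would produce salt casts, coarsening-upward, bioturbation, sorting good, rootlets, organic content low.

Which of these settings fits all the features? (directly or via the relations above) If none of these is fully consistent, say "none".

For each candidate, compare predicted effects to what was observed:
(A) reef margin — coarsening-upward miss; organic content low match; rounding high miss; sorting good match; bioturbation miss; salt casts miss
(B) deep marine turbidite — coarsening-upward match; organic content low match; rounding high match; sorting good match; bioturbation match; salt casts miss
(C) tidal flat — accounts for every observation (bioturbation by coarsening-upward → bioturbation)
(D) estuarine fill — does not account for rounding high
(C) is the only candidate with no mismatches.

C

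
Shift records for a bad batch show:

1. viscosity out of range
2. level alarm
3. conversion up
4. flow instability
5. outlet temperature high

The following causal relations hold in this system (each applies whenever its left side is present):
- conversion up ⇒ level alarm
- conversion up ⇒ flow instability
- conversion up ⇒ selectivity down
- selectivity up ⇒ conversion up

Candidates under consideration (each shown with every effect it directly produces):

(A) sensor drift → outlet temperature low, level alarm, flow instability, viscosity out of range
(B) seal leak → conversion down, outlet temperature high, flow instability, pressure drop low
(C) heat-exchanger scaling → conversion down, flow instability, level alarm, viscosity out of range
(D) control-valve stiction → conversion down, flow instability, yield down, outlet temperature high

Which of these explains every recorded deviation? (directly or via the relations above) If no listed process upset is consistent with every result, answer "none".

Checking each candidate against the observations:
(A) sensor drift — viscosity out of range ✓; level alarm ✓; conversion up ✗; flow instability ✓; outlet temperature high ✗
(B) seal leak — viscosity out of range ✗; level alarm ✗; conversion up ✗; flow instability ✓; outlet temperature high ✓
(C) heat-exchanger scaling — fails on conversion up, outlet temperature high (predicts conversion down, not conversion up)
(D) control-valve stiction — fails on viscosity out of range, level alarm, conversion up (predicts conversion down, not conversion up)
No candidate is consistent with all observations.

none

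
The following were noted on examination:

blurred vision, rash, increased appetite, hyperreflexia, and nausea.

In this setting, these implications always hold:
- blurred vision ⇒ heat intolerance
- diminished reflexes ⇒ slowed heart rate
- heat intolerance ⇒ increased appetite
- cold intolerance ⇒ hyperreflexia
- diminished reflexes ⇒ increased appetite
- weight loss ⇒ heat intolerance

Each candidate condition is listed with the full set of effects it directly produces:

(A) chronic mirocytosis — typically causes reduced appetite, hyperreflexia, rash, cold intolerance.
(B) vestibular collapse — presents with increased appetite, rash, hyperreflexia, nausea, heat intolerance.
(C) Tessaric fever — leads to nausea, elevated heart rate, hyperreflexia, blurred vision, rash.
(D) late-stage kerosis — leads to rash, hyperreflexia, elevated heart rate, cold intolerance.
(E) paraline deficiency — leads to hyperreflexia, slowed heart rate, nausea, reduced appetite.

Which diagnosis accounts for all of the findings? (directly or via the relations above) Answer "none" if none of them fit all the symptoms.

Testing each hypothesis:
(A) chronic mirocytosis — blurred vision miss; rash match; increased appetite miss; hyperreflexia match; nausea miss
(B) vestibular collapse — does not account for blurred vision
(C) Tessaric fever — accounts for every observation (increased appetite by blurred vision → heat intolerance → increased appetite)
(D) late-stage kerosis — blurred vision miss; rash match; increased appetite miss; hyperreflexia match; nausea miss
(E) paraline deficiency — blurred vision miss; rash miss; increased appetite miss; hyperreflexia match; nausea match
Only (C) is consistent with every observation.

C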